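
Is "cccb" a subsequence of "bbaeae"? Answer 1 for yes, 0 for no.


Check if "cccb" is a subsequence of "bbaeae"
Greedy scan:
  Position 0 ('b'): no match needed
  Position 1 ('b'): no match needed
  Position 2 ('a'): no match needed
  Position 3 ('e'): no match needed
  Position 4 ('a'): no match needed
  Position 5 ('e'): no match needed
Only matched 0/4 characters => not a subsequence

0


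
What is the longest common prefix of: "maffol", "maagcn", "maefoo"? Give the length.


Words: maffol, maagcn, maefoo
  Position 0: all 'm' => match
  Position 1: all 'a' => match
  Position 2: ('f', 'a', 'e') => mismatch, stop
LCP = "ma" (length 2)

2


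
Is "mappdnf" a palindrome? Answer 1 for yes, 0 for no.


Input: mappdnf
Reversed: fndppam
  Compare pos 0 ('m') with pos 6 ('f'): MISMATCH
  Compare pos 1 ('a') with pos 5 ('n'): MISMATCH
  Compare pos 2 ('p') with pos 4 ('d'): MISMATCH
Result: not a palindrome

0


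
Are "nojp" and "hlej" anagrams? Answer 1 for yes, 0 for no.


Strings: "nojp", "hlej"
Sorted first:  jnop
Sorted second: ehjl
Differ at position 0: 'j' vs 'e' => not anagrams

0


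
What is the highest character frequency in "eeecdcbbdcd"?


Input: eeecdcbbdcd
Character counts:
  'b': 2
  'c': 3
  'd': 3
  'e': 3
Maximum frequency: 3

3


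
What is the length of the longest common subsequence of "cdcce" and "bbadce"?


LCS of "cdcce" and "bbadce"
DP table:
           b    b    a    d    c    e
      0    0    0    0    0    0    0
  c   0    0    0    0    0    1    1
  d   0    0    0    0    1    1    1
  c   0    0    0    0    1    2    2
  c   0    0    0    0    1    2    2
  e   0    0    0    0    1    2    3
LCS length = dp[5][6] = 3

3


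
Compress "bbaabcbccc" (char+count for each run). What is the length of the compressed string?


Input: bbaabcbccc
Runs:
  'b' x 2 => "b2"
  'a' x 2 => "a2"
  'b' x 1 => "b1"
  'c' x 1 => "c1"
  'b' x 1 => "b1"
  'c' x 3 => "c3"
Compressed: "b2a2b1c1b1c3"
Compressed length: 12

12


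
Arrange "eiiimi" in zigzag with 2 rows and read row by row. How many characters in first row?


Zigzag "eiiimi" into 2 rows:
Placing characters:
  'e' => row 0
  'i' => row 1
  'i' => row 0
  'i' => row 1
  'm' => row 0
  'i' => row 1
Rows:
  Row 0: "eim"
  Row 1: "iii"
First row length: 3

3


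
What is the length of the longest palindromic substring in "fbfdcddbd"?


Input: "fbfdcddbd"
Checking substrings for palindromes:
  [0:3] "fbf" (len 3) => palindrome
  [3:6] "dcd" (len 3) => palindrome
  [6:9] "dbd" (len 3) => palindrome
  [5:7] "dd" (len 2) => palindrome
Longest palindromic substring: "fbf" with length 3

3


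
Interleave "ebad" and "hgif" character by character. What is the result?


Interleaving "ebad" and "hgif":
  Position 0: 'e' from first, 'h' from second => "eh"
  Position 1: 'b' from first, 'g' from second => "bg"
  Position 2: 'a' from first, 'i' from second => "ai"
  Position 3: 'd' from first, 'f' from second => "df"
Result: ehbgaidf

ehbgaidf


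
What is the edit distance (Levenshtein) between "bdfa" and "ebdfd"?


Computing edit distance: "bdfa" -> "ebdfd"
DP table:
           e    b    d    f    d
      0    1    2    3    4    5
  b   1    1    1    2    3    4
  d   2    2    2    1    2    3
  f   3    3    3    2    1    2
  a   4    4    4    3    2    2
Edit distance = dp[4][5] = 2

2


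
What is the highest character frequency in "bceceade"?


Input: bceceade
Character counts:
  'a': 1
  'b': 1
  'c': 2
  'd': 1
  'e': 3
Maximum frequency: 3

3


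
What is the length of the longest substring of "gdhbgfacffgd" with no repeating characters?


Input: "gdhbgfacffgd"
Sliding window (track last position of each char):
  Position 0 ('g'): window [0,0] length 1 -- new best
  Position 1 ('d'): window [0,1] length 2 -- new best
  Position 2 ('h'): window [0,2] length 3 -- new best
  Position 3 ('b'): window [0,3] length 4 -- new best
  Position 4 ('g'): repeat (last at 0), move window start to 1
  Position 4 ('g'): window [1,4] length 4
  Position 5 ('f'): window [1,5] length 5 -- new best
  Position 6 ('a'): window [1,6] length 6 -- new best
  Position 7 ('c'): window [1,7] length 7 -- new best
  Position 8 ('f'): repeat (last at 5), move window start to 6
  Position 8 ('f'): window [6,8] length 3
  Position 9 ('f'): repeat (last at 8), move window start to 9
  Position 9 ('f'): window [9,9] length 1
  Position 10 ('g'): window [9,10] length 2
  Position 11 ('d'): window [9,11] length 3
Longest substring with no repeats: "dhbgfac" with length 7

7


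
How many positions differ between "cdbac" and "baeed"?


Comparing "cdbac" and "baeed" position by position:
  Position 0: 'c' vs 'b' => DIFFER
  Position 1: 'd' vs 'a' => DIFFER
  Position 2: 'b' vs 'e' => DIFFER
  Position 3: 'a' vs 'e' => DIFFER
  Position 4: 'c' vs 'd' => DIFFER
Positions that differ: 5

5


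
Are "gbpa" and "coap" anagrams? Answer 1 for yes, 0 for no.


Strings: "gbpa", "coap"
Sorted first:  abgp
Sorted second: acop
Differ at position 1: 'b' vs 'c' => not anagrams

0


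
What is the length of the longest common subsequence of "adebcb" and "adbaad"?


LCS of "adebcb" and "adbaad"
DP table:
           a    d    b    a    a    d
      0    0    0    0    0    0    0
  a   0    1    1    1    1    1    1
  d   0    1    2    2    2    2    2
  e   0    1    2    2    2    2    2
  b   0    1    2    3    3    3    3
  c   0    1    2    3    3    3    3
  b   0    1    2    3    3    3    3
LCS length = dp[6][6] = 3

3


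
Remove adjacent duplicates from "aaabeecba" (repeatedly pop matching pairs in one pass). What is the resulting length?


Input: aaabeecba
Stack-based adjacent duplicate removal:
  Read 'a': push. Stack: a
  Read 'a': matches stack top 'a' => pop. Stack: (empty)
  Read 'a': push. Stack: a
  Read 'b': push. Stack: ab
  Read 'e': push. Stack: abe
  Read 'e': matches stack top 'e' => pop. Stack: ab
  Read 'c': push. Stack: abc
  Read 'b': push. Stack: abcb
  Read 'a': push. Stack: abcba
Final stack: "abcba" (length 5)

5


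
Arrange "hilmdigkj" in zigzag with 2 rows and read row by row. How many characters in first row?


Zigzag "hilmdigkj" into 2 rows:
Placing characters:
  'h' => row 0
  'i' => row 1
  'l' => row 0
  'm' => row 1
  'd' => row 0
  'i' => row 1
  'g' => row 0
  'k' => row 1
  'j' => row 0
Rows:
  Row 0: "hldgj"
  Row 1: "imik"
First row length: 5

5


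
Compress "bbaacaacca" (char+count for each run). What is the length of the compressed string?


Input: bbaacaacca
Runs:
  'b' x 2 => "b2"
  'a' x 2 => "a2"
  'c' x 1 => "c1"
  'a' x 2 => "a2"
  'c' x 2 => "c2"
  'a' x 1 => "a1"
Compressed: "b2a2c1a2c2a1"
Compressed length: 12

12


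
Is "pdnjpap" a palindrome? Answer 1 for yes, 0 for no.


Input: pdnjpap
Reversed: papjndp
  Compare pos 0 ('p') with pos 6 ('p'): match
  Compare pos 1 ('d') with pos 5 ('a'): MISMATCH
  Compare pos 2 ('n') with pos 4 ('p'): MISMATCH
Result: not a palindrome

0


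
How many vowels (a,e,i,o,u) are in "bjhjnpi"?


Input: bjhjnpi
Checking each character:
  'b' at position 0: consonant
  'j' at position 1: consonant
  'h' at position 2: consonant
  'j' at position 3: consonant
  'n' at position 4: consonant
  'p' at position 5: consonant
  'i' at position 6: vowel (running total: 1)
Total vowels: 1

1


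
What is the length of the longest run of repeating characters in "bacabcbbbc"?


Input: "bacabcbbbc"
Scanning for longest run:
  Position 1 ('a'): new char, reset run to 1
  Position 2 ('c'): new char, reset run to 1
  Position 3 ('a'): new char, reset run to 1
  Position 4 ('b'): new char, reset run to 1
  Position 5 ('c'): new char, reset run to 1
  Position 6 ('b'): new char, reset run to 1
  Position 7 ('b'): continues run of 'b', length=2
  Position 8 ('b'): continues run of 'b', length=3
  Position 9 ('c'): new char, reset run to 1
Longest run: 'b' with length 3

3


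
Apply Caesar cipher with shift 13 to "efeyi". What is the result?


Caesar cipher: shift "efeyi" by 13
  'e' (pos 4) + 13 = pos 17 = 'r'
  'f' (pos 5) + 13 = pos 18 = 's'
  'e' (pos 4) + 13 = pos 17 = 'r'
  'y' (pos 24) + 13 = pos 11 = 'l'
  'i' (pos 8) + 13 = pos 21 = 'v'
Result: rsrlv

rsrlv


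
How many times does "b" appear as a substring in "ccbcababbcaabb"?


Searching for "b" in "ccbcababbcaabb"
Scanning each position:
  Position 0: "c" => no
  Position 1: "c" => no
  Position 2: "b" => MATCH
  Position 3: "c" => no
  Position 4: "a" => no
  Position 5: "b" => MATCH
  Position 6: "a" => no
  Position 7: "b" => MATCH
  Position 8: "b" => MATCH
  Position 9: "c" => no
  Position 10: "a" => no
  Position 11: "a" => no
  Position 12: "b" => MATCH
  Position 13: "b" => MATCH
Total occurrences: 6

6


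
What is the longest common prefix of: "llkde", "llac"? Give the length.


Words: llkde, llac
  Position 0: all 'l' => match
  Position 1: all 'l' => match
  Position 2: ('k', 'a') => mismatch, stop
LCP = "ll" (length 2)

2


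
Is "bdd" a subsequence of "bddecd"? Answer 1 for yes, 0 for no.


Check if "bdd" is a subsequence of "bddecd"
Greedy scan:
  Position 0 ('b'): matches sub[0] = 'b'
  Position 1 ('d'): matches sub[1] = 'd'
  Position 2 ('d'): matches sub[2] = 'd'
  Position 3 ('e'): no match needed
  Position 4 ('c'): no match needed
  Position 5 ('d'): no match needed
All 3 characters matched => is a subsequence

1


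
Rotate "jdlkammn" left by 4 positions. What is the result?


Input: "jdlkammn", rotate left by 4
First 4 characters: "jdlk"
Remaining characters: "ammn"
Concatenate remaining + first: "ammn" + "jdlk" = "ammnjdlk"

ammnjdlk


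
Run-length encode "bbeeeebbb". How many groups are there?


Input: bbeeeebbb
Scanning for consecutive runs:
  Group 1: 'b' x 2 (positions 0-1)
  Group 2: 'e' x 4 (positions 2-5)
  Group 3: 'b' x 3 (positions 6-8)
Total groups: 3

3


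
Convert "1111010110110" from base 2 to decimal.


Input: "1111010110110" in base 2
Positional expansion:
  Digit '1' (value 1) x 2^12 = 4096
  Digit '1' (value 1) x 2^11 = 2048
  Digit '1' (value 1) x 2^10 = 1024
  Digit '1' (value 1) x 2^9 = 512
  Digit '0' (value 0) x 2^8 = 0
  Digit '1' (value 1) x 2^7 = 128
  Digit '0' (value 0) x 2^6 = 0
  Digit '1' (value 1) x 2^5 = 32
  Digit '1' (value 1) x 2^4 = 16
  Digit '0' (value 0) x 2^3 = 0
  Digit '1' (value 1) x 2^2 = 4
  Digit '1' (value 1) x 2^1 = 2
  Digit '0' (value 0) x 2^0 = 0
Sum = 7862

7862


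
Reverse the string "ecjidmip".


Input: ecjidmip
Reading characters right to left:
  Position 7: 'p'
  Position 6: 'i'
  Position 5: 'm'
  Position 4: 'd'
  Position 3: 'i'
  Position 2: 'j'
  Position 1: 'c'
  Position 0: 'e'
Reversed: pimdijce

pimdijce


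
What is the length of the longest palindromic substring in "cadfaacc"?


Input: "cadfaacc"
Checking substrings for palindromes:
  [4:6] "aa" (len 2) => palindrome
  [6:8] "cc" (len 2) => palindrome
Longest palindromic substring: "aa" with length 2

2


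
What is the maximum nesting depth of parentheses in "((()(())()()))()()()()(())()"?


Input: "((()(())()()))()()()()(())()"
Tracking depth:
  Position 0 '(': depth becomes 1
  Position 1 '(': depth becomes 2
  Position 2 '(': depth becomes 3
  Position 3 ')': depth becomes 2
  Position 4 '(': depth becomes 3
  Position 5 '(': depth becomes 4
  Position 6 ')': depth becomes 3
  Position 7 ')': depth becomes 2
  Position 8 '(': depth becomes 3
  Position 9 ')': depth becomes 2
  Position 10 '(': depth becomes 3
  Position 11 ')': depth becomes 2
  Position 12 ')': depth becomes 1
  Position 13 ')': depth becomes 0
  Position 14 '(': depth becomes 1
  Position 15 ')': depth becomes 0
  Position 16 '(': depth becomes 1
  Position 17 ')': depth becomes 0
  Position 18 '(': depth becomes 1
  Position 19 ')': depth becomes 0
  Position 20 '(': depth becomes 1
  Position 21 ')': depth becomes 0
  Position 22 '(': depth becomes 1
  Position 23 '(': depth becomes 2
  Position 24 ')': depth becomes 1
  Position 25 ')': depth becomes 0
  Position 26 '(': depth becomes 1
  Position 27 ')': depth becomes 0
Maximum depth reached: 4

4


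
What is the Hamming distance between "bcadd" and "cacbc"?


Comparing "bcadd" and "cacbc" position by position:
  Position 0: 'b' vs 'c' => differ
  Position 1: 'c' vs 'a' => differ
  Position 2: 'a' vs 'c' => differ
  Position 3: 'd' vs 'b' => differ
  Position 4: 'd' vs 'c' => differ
Total differences (Hamming distance): 5

5


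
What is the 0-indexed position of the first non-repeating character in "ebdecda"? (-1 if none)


Input: ebdecda
Character frequencies:
  'a': 1
  'b': 1
  'c': 1
  'd': 2
  'e': 2
Scanning left to right for freq == 1:
  Position 0 ('e'): freq=2, skip
  Position 1 ('b'): unique! => answer = 1

1


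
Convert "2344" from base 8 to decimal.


Input: "2344" in base 8
Positional expansion:
  Digit '2' (value 2) x 8^3 = 1024
  Digit '3' (value 3) x 8^2 = 192
  Digit '4' (value 4) x 8^1 = 32
  Digit '4' (value 4) x 8^0 = 4
Sum = 1252

1252


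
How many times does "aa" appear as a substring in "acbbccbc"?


Searching for "aa" in "acbbccbc"
Scanning each position:
  Position 0: "ac" => no
  Position 1: "cb" => no
  Position 2: "bb" => no
  Position 3: "bc" => no
  Position 4: "cc" => no
  Position 5: "cb" => no
  Position 6: "bc" => no
Total occurrences: 0

0


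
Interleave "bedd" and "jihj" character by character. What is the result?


Interleaving "bedd" and "jihj":
  Position 0: 'b' from first, 'j' from second => "bj"
  Position 1: 'e' from first, 'i' from second => "ei"
  Position 2: 'd' from first, 'h' from second => "dh"
  Position 3: 'd' from first, 'j' from second => "dj"
Result: bjeidhdj

bjeidhdj


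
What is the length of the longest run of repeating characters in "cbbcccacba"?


Input: "cbbcccacba"
Scanning for longest run:
  Position 1 ('b'): new char, reset run to 1
  Position 2 ('b'): continues run of 'b', length=2
  Position 3 ('c'): new char, reset run to 1
  Position 4 ('c'): continues run of 'c', length=2
  Position 5 ('c'): continues run of 'c', length=3
  Position 6 ('a'): new char, reset run to 1
  Position 7 ('c'): new char, reset run to 1
  Position 8 ('b'): new char, reset run to 1
  Position 9 ('a'): new char, reset run to 1
Longest run: 'c' with length 3

3


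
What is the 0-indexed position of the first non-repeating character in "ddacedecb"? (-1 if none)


Input: ddacedecb
Character frequencies:
  'a': 1
  'b': 1
  'c': 2
  'd': 3
  'e': 2
Scanning left to right for freq == 1:
  Position 0 ('d'): freq=3, skip
  Position 1 ('d'): freq=3, skip
  Position 2 ('a'): unique! => answer = 2

2


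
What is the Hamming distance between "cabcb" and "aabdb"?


Comparing "cabcb" and "aabdb" position by position:
  Position 0: 'c' vs 'a' => differ
  Position 1: 'a' vs 'a' => same
  Position 2: 'b' vs 'b' => same
  Position 3: 'c' vs 'd' => differ
  Position 4: 'b' vs 'b' => same
Total differences (Hamming distance): 2

2


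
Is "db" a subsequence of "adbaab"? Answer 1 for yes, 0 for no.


Check if "db" is a subsequence of "adbaab"
Greedy scan:
  Position 0 ('a'): no match needed
  Position 1 ('d'): matches sub[0] = 'd'
  Position 2 ('b'): matches sub[1] = 'b'
  Position 3 ('a'): no match needed
  Position 4 ('a'): no match needed
  Position 5 ('b'): no match needed
All 2 characters matched => is a subsequence

1


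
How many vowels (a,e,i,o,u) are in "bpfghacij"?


Input: bpfghacij
Checking each character:
  'b' at position 0: consonant
  'p' at position 1: consonant
  'f' at position 2: consonant
  'g' at position 3: consonant
  'h' at position 4: consonant
  'a' at position 5: vowel (running total: 1)
  'c' at position 6: consonant
  'i' at position 7: vowel (running total: 2)
  'j' at position 8: consonant
Total vowels: 2

2


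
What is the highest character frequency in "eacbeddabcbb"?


Input: eacbeddabcbb
Character counts:
  'a': 2
  'b': 4
  'c': 2
  'd': 2
  'e': 2
Maximum frequency: 4

4


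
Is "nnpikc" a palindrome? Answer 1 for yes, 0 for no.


Input: nnpikc
Reversed: ckipnn
  Compare pos 0 ('n') with pos 5 ('c'): MISMATCH
  Compare pos 1 ('n') with pos 4 ('k'): MISMATCH
  Compare pos 2 ('p') with pos 3 ('i'): MISMATCH
Result: not a palindrome

0


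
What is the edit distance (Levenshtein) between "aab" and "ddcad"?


Computing edit distance: "aab" -> "ddcad"
DP table:
           d    d    c    a    d
      0    1    2    3    4    5
  a   1    1    2    3    3    4
  a   2    2    2    3    3    4
  b   3    3    3    3    4    4
Edit distance = dp[3][5] = 4

4


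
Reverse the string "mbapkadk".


Input: mbapkadk
Reading characters right to left:
  Position 7: 'k'
  Position 6: 'd'
  Position 5: 'a'
  Position 4: 'k'
  Position 3: 'p'
  Position 2: 'a'
  Position 1: 'b'
  Position 0: 'm'
Reversed: kdakpabm

kdakpabm


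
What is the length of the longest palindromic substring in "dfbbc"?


Input: "dfbbc"
Checking substrings for palindromes:
  [2:4] "bb" (len 2) => palindrome
Longest palindromic substring: "bb" with length 2

2


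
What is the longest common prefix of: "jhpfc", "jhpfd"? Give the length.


Words: jhpfc, jhpfd
  Position 0: all 'j' => match
  Position 1: all 'h' => match
  Position 2: all 'p' => match
  Position 3: all 'f' => match
  Position 4: ('c', 'd') => mismatch, stop
LCP = "jhpf" (length 4)

4


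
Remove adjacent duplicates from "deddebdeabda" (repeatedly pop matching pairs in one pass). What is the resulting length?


Input: deddebdeabda
Stack-based adjacent duplicate removal:
  Read 'd': push. Stack: d
  Read 'e': push. Stack: de
  Read 'd': push. Stack: ded
  Read 'd': matches stack top 'd' => pop. Stack: de
  Read 'e': matches stack top 'e' => pop. Stack: d
  Read 'b': push. Stack: db
  Read 'd': push. Stack: dbd
  Read 'e': push. Stack: dbde
  Read 'a': push. Stack: dbdea
  Read 'b': push. Stack: dbdeab
  Read 'd': push. Stack: dbdeabd
  Read 'a': push. Stack: dbdeabda
Final stack: "dbdeabda" (length 8)

8


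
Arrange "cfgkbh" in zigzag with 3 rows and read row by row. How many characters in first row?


Zigzag "cfgkbh" into 3 rows:
Placing characters:
  'c' => row 0
  'f' => row 1
  'g' => row 2
  'k' => row 1
  'b' => row 0
  'h' => row 1
Rows:
  Row 0: "cb"
  Row 1: "fkh"
  Row 2: "g"
First row length: 2

2


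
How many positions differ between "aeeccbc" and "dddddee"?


Comparing "aeeccbc" and "dddddee" position by position:
  Position 0: 'a' vs 'd' => DIFFER
  Position 1: 'e' vs 'd' => DIFFER
  Position 2: 'e' vs 'd' => DIFFER
  Position 3: 'c' vs 'd' => DIFFER
  Position 4: 'c' vs 'd' => DIFFER
  Position 5: 'b' vs 'e' => DIFFER
  Position 6: 'c' vs 'e' => DIFFER
Positions that differ: 7

7


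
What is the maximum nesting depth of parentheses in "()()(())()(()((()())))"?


Input: "()()(())()(()((()())))"
Tracking depth:
  Position 0 '(': depth becomes 1
  Position 1 ')': depth becomes 0
  Position 2 '(': depth becomes 1
  Position 3 ')': depth becomes 0
  Position 4 '(': depth becomes 1
  Position 5 '(': depth becomes 2
  Position 6 ')': depth becomes 1
  Position 7 ')': depth becomes 0
  Position 8 '(': depth becomes 1
  Position 9 ')': depth becomes 0
  Position 10 '(': depth becomes 1
  Position 11 '(': depth becomes 2
  Position 12 ')': depth becomes 1
  Position 13 '(': depth becomes 2
  Position 14 '(': depth becomes 3
  Position 15 '(': depth becomes 4
  Position 16 ')': depth becomes 3
  Position 17 '(': depth becomes 4
  Position 18 ')': depth becomes 3
  Position 19 ')': depth becomes 2
  Position 20 ')': depth becomes 1
  Position 21 ')': depth becomes 0
Maximum depth reached: 4

4


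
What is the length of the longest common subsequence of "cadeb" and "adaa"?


LCS of "cadeb" and "adaa"
DP table:
           a    d    a    a
      0    0    0    0    0
  c   0    0    0    0    0
  a   0    1    1    1    1
  d   0    1    2    2    2
  e   0    1    2    2    2
  b   0    1    2    2    2
LCS length = dp[5][4] = 2

2


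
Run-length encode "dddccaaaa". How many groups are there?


Input: dddccaaaa
Scanning for consecutive runs:
  Group 1: 'd' x 3 (positions 0-2)
  Group 2: 'c' x 2 (positions 3-4)
  Group 3: 'a' x 4 (positions 5-8)
Total groups: 3

3


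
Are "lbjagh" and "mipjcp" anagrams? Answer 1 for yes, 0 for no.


Strings: "lbjagh", "mipjcp"
Sorted first:  abghjl
Sorted second: cijmpp
Differ at position 0: 'a' vs 'c' => not anagrams

0


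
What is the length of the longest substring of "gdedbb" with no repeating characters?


Input: "gdedbb"
Sliding window (track last position of each char):
  Position 0 ('g'): window [0,0] length 1 -- new best
  Position 1 ('d'): window [0,1] length 2 -- new best
  Position 2 ('e'): window [0,2] length 3 -- new best
  Position 3 ('d'): repeat (last at 1), move window start to 2
  Position 3 ('d'): window [2,3] length 2
  Position 4 ('b'): window [2,4] length 3
  Position 5 ('b'): repeat (last at 4), move window start to 5
  Position 5 ('b'): window [5,5] length 1
Longest substring with no repeats: "gde" with length 3

3


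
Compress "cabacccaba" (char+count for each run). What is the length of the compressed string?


Input: cabacccaba
Runs:
  'c' x 1 => "c1"
  'a' x 1 => "a1"
  'b' x 1 => "b1"
  'a' x 1 => "a1"
  'c' x 3 => "c3"
  'a' x 1 => "a1"
  'b' x 1 => "b1"
  'a' x 1 => "a1"
Compressed: "c1a1b1a1c3a1b1a1"
Compressed length: 16

16


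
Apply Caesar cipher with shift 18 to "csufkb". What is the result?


Caesar cipher: shift "csufkb" by 18
  'c' (pos 2) + 18 = pos 20 = 'u'
  's' (pos 18) + 18 = pos 10 = 'k'
  'u' (pos 20) + 18 = pos 12 = 'm'
  'f' (pos 5) + 18 = pos 23 = 'x'
  'k' (pos 10) + 18 = pos 2 = 'c'
  'b' (pos 1) + 18 = pos 19 = 't'
Result: ukmxct

ukmxct


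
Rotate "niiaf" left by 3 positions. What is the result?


Input: "niiaf", rotate left by 3
First 3 characters: "nii"
Remaining characters: "af"
Concatenate remaining + first: "af" + "nii" = "afnii"

afnii


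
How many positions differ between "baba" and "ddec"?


Comparing "baba" and "ddec" position by position:
  Position 0: 'b' vs 'd' => DIFFER
  Position 1: 'a' vs 'd' => DIFFER
  Position 2: 'b' vs 'e' => DIFFER
  Position 3: 'a' vs 'c' => DIFFER
Positions that differ: 4

4


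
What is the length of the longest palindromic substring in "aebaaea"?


Input: "aebaaea"
Checking substrings for palindromes:
  [4:7] "aea" (len 3) => palindrome
  [3:5] "aa" (len 2) => palindrome
Longest palindromic substring: "aea" with length 3

3


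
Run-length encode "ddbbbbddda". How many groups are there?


Input: ddbbbbddda
Scanning for consecutive runs:
  Group 1: 'd' x 2 (positions 0-1)
  Group 2: 'b' x 4 (positions 2-5)
  Group 3: 'd' x 3 (positions 6-8)
  Group 4: 'a' x 1 (positions 9-9)
Total groups: 4

4


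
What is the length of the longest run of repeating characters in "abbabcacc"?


Input: "abbabcacc"
Scanning for longest run:
  Position 1 ('b'): new char, reset run to 1
  Position 2 ('b'): continues run of 'b', length=2
  Position 3 ('a'): new char, reset run to 1
  Position 4 ('b'): new char, reset run to 1
  Position 5 ('c'): new char, reset run to 1
  Position 6 ('a'): new char, reset run to 1
  Position 7 ('c'): new char, reset run to 1
  Position 8 ('c'): continues run of 'c', length=2
Longest run: 'b' with length 2

2


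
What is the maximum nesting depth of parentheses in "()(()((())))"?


Input: "()(()((())))"
Tracking depth:
  Position 0 '(': depth becomes 1
  Position 1 ')': depth becomes 0
  Position 2 '(': depth becomes 1
  Position 3 '(': depth becomes 2
  Position 4 ')': depth becomes 1
  Position 5 '(': depth becomes 2
  Position 6 '(': depth becomes 3
  Position 7 '(': depth becomes 4
  Position 8 ')': depth becomes 3
  Position 9 ')': depth becomes 2
  Position 10 ')': depth becomes 1
  Position 11 ')': depth becomes 0
Maximum depth reached: 4

4


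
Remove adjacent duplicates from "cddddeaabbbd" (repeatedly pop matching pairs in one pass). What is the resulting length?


Input: cddddeaabbbd
Stack-based adjacent duplicate removal:
  Read 'c': push. Stack: c
  Read 'd': push. Stack: cd
  Read 'd': matches stack top 'd' => pop. Stack: c
  Read 'd': push. Stack: cd
  Read 'd': matches stack top 'd' => pop. Stack: c
  Read 'e': push. Stack: ce
  Read 'a': push. Stack: cea
  Read 'a': matches stack top 'a' => pop. Stack: ce
  Read 'b': push. Stack: ceb
  Read 'b': matches stack top 'b' => pop. Stack: ce
  Read 'b': push. Stack: ceb
  Read 'd': push. Stack: cebd
Final stack: "cebd" (length 4)

4


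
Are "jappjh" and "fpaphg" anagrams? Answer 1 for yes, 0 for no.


Strings: "jappjh", "fpaphg"
Sorted first:  ahjjpp
Sorted second: afghpp
Differ at position 1: 'h' vs 'f' => not anagrams

0


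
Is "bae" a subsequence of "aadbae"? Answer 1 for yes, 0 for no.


Check if "bae" is a subsequence of "aadbae"
Greedy scan:
  Position 0 ('a'): no match needed
  Position 1 ('a'): no match needed
  Position 2 ('d'): no match needed
  Position 3 ('b'): matches sub[0] = 'b'
  Position 4 ('a'): matches sub[1] = 'a'
  Position 5 ('e'): matches sub[2] = 'e'
All 3 characters matched => is a subsequence

1


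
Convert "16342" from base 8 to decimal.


Input: "16342" in base 8
Positional expansion:
  Digit '1' (value 1) x 8^4 = 4096
  Digit '6' (value 6) x 8^3 = 3072
  Digit '3' (value 3) x 8^2 = 192
  Digit '4' (value 4) x 8^1 = 32
  Digit '2' (value 2) x 8^0 = 2
Sum = 7394

7394


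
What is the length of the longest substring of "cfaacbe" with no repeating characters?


Input: "cfaacbe"
Sliding window (track last position of each char):
  Position 0 ('c'): window [0,0] length 1 -- new best
  Position 1 ('f'): window [0,1] length 2 -- new best
  Position 2 ('a'): window [0,2] length 3 -- new best
  Position 3 ('a'): repeat (last at 2), move window start to 3
  Position 3 ('a'): window [3,3] length 1
  Position 4 ('c'): window [3,4] length 2
  Position 5 ('b'): window [3,5] length 3
  Position 6 ('e'): window [3,6] length 4 -- new best
Longest substring with no repeats: "acbe" with length 4

4


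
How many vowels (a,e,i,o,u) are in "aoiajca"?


Input: aoiajca
Checking each character:
  'a' at position 0: vowel (running total: 1)
  'o' at position 1: vowel (running total: 2)
  'i' at position 2: vowel (running total: 3)
  'a' at position 3: vowel (running total: 4)
  'j' at position 4: consonant
  'c' at position 5: consonant
  'a' at position 6: vowel (running total: 5)
Total vowels: 5

5


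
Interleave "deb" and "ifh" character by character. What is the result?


Interleaving "deb" and "ifh":
  Position 0: 'd' from first, 'i' from second => "di"
  Position 1: 'e' from first, 'f' from second => "ef"
  Position 2: 'b' from first, 'h' from second => "bh"
Result: diefbh

diefbh


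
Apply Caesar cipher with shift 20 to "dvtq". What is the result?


Caesar cipher: shift "dvtq" by 20
  'd' (pos 3) + 20 = pos 23 = 'x'
  'v' (pos 21) + 20 = pos 15 = 'p'
  't' (pos 19) + 20 = pos 13 = 'n'
  'q' (pos 16) + 20 = pos 10 = 'k'
Result: xpnk

xpnk


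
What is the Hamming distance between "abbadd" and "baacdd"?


Comparing "abbadd" and "baacdd" position by position:
  Position 0: 'a' vs 'b' => differ
  Position 1: 'b' vs 'a' => differ
  Position 2: 'b' vs 'a' => differ
  Position 3: 'a' vs 'c' => differ
  Position 4: 'd' vs 'd' => same
  Position 5: 'd' vs 'd' => same
Total differences (Hamming distance): 4

4


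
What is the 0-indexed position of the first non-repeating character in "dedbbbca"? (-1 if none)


Input: dedbbbca
Character frequencies:
  'a': 1
  'b': 3
  'c': 1
  'd': 2
  'e': 1
Scanning left to right for freq == 1:
  Position 0 ('d'): freq=2, skip
  Position 1 ('e'): unique! => answer = 1

1


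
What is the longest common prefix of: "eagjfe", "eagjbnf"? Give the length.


Words: eagjfe, eagjbnf
  Position 0: all 'e' => match
  Position 1: all 'a' => match
  Position 2: all 'g' => match
  Position 3: all 'j' => match
  Position 4: ('f', 'b') => mismatch, stop
LCP = "eagj" (length 4)

4


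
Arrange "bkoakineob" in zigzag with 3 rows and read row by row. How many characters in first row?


Zigzag "bkoakineob" into 3 rows:
Placing characters:
  'b' => row 0
  'k' => row 1
  'o' => row 2
  'a' => row 1
  'k' => row 0
  'i' => row 1
  'n' => row 2
  'e' => row 1
  'o' => row 0
  'b' => row 1
Rows:
  Row 0: "bko"
  Row 1: "kaieb"
  Row 2: "on"
First row length: 3

3


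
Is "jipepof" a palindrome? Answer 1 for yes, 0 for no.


Input: jipepof
Reversed: fopepij
  Compare pos 0 ('j') with pos 6 ('f'): MISMATCH
  Compare pos 1 ('i') with pos 5 ('o'): MISMATCH
  Compare pos 2 ('p') with pos 4 ('p'): match
Result: not a palindrome

0


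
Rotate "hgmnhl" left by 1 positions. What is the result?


Input: "hgmnhl", rotate left by 1
First 1 characters: "h"
Remaining characters: "gmnhl"
Concatenate remaining + first: "gmnhl" + "h" = "gmnhlh"

gmnhlh


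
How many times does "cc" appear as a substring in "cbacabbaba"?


Searching for "cc" in "cbacabbaba"
Scanning each position:
  Position 0: "cb" => no
  Position 1: "ba" => no
  Position 2: "ac" => no
  Position 3: "ca" => no
  Position 4: "ab" => no
  Position 5: "bb" => no
  Position 6: "ba" => no
  Position 7: "ab" => no
  Position 8: "ba" => no
Total occurrences: 0

0


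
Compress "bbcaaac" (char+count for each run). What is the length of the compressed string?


Input: bbcaaac
Runs:
  'b' x 2 => "b2"
  'c' x 1 => "c1"
  'a' x 3 => "a3"
  'c' x 1 => "c1"
Compressed: "b2c1a3c1"
Compressed length: 8

8


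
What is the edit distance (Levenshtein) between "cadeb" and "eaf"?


Computing edit distance: "cadeb" -> "eaf"
DP table:
           e    a    f
      0    1    2    3
  c   1    1    2    3
  a   2    2    1    2
  d   3    3    2    2
  e   4    3    3    3
  b   5    4    4    4
Edit distance = dp[5][3] = 4

4


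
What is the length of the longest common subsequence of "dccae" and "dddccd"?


LCS of "dccae" and "dddccd"
DP table:
           d    d    d    c    c    d
      0    0    0    0    0    0    0
  d   0    1    1    1    1    1    1
  c   0    1    1    1    2    2    2
  c   0    1    1    1    2    3    3
  a   0    1    1    1    2    3    3
  e   0    1    1    1    2    3    3
LCS length = dp[5][6] = 3

3


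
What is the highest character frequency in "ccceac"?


Input: ccceac
Character counts:
  'a': 1
  'c': 4
  'e': 1
Maximum frequency: 4

4


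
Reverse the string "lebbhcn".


Input: lebbhcn
Reading characters right to left:
  Position 6: 'n'
  Position 5: 'c'
  Position 4: 'h'
  Position 3: 'b'
  Position 2: 'b'
  Position 1: 'e'
  Position 0: 'l'
Reversed: nchbbel

nchbbel


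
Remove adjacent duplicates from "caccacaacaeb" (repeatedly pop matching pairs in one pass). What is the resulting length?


Input: caccacaacaeb
Stack-based adjacent duplicate removal:
  Read 'c': push. Stack: c
  Read 'a': push. Stack: ca
  Read 'c': push. Stack: cac
  Read 'c': matches stack top 'c' => pop. Stack: ca
  Read 'a': matches stack top 'a' => pop. Stack: c
  Read 'c': matches stack top 'c' => pop. Stack: (empty)
  Read 'a': push. Stack: a
  Read 'a': matches stack top 'a' => pop. Stack: (empty)
  Read 'c': push. Stack: c
  Read 'a': push. Stack: ca
  Read 'e': push. Stack: cae
  Read 'b': push. Stack: caeb
Final stack: "caeb" (length 4)

4


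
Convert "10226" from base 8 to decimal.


Input: "10226" in base 8
Positional expansion:
  Digit '1' (value 1) x 8^4 = 4096
  Digit '0' (value 0) x 8^3 = 0
  Digit '2' (value 2) x 8^2 = 128
  Digit '2' (value 2) x 8^1 = 16
  Digit '6' (value 6) x 8^0 = 6
Sum = 4246

4246


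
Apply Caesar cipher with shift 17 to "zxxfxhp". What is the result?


Caesar cipher: shift "zxxfxhp" by 17
  'z' (pos 25) + 17 = pos 16 = 'q'
  'x' (pos 23) + 17 = pos 14 = 'o'
  'x' (pos 23) + 17 = pos 14 = 'o'
  'f' (pos 5) + 17 = pos 22 = 'w'
  'x' (pos 23) + 17 = pos 14 = 'o'
  'h' (pos 7) + 17 = pos 24 = 'y'
  'p' (pos 15) + 17 = pos 6 = 'g'
Result: qoowoyg

qoowoyg


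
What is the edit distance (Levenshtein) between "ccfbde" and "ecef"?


Computing edit distance: "ccfbde" -> "ecef"
DP table:
           e    c    e    f
      0    1    2    3    4
  c   1    1    1    2    3
  c   2    2    1    2    3
  f   3    3    2    2    2
  b   4    4    3    3    3
  d   5    5    4    4    4
  e   6    5    5    4    5
Edit distance = dp[6][4] = 5

5


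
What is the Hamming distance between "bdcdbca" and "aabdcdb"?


Comparing "bdcdbca" and "aabdcdb" position by position:
  Position 0: 'b' vs 'a' => differ
  Position 1: 'd' vs 'a' => differ
  Position 2: 'c' vs 'b' => differ
  Position 3: 'd' vs 'd' => same
  Position 4: 'b' vs 'c' => differ
  Position 5: 'c' vs 'd' => differ
  Position 6: 'a' vs 'b' => differ
Total differences (Hamming distance): 6

6


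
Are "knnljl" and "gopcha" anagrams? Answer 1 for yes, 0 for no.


Strings: "knnljl", "gopcha"
Sorted first:  jkllnn
Sorted second: acghop
Differ at position 0: 'j' vs 'a' => not anagrams

0


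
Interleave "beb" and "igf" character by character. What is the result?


Interleaving "beb" and "igf":
  Position 0: 'b' from first, 'i' from second => "bi"
  Position 1: 'e' from first, 'g' from second => "eg"
  Position 2: 'b' from first, 'f' from second => "bf"
Result: biegbf

biegbf


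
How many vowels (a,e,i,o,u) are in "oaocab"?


Input: oaocab
Checking each character:
  'o' at position 0: vowel (running total: 1)
  'a' at position 1: vowel (running total: 2)
  'o' at position 2: vowel (running total: 3)
  'c' at position 3: consonant
  'a' at position 4: vowel (running total: 4)
  'b' at position 5: consonant
Total vowels: 4

4


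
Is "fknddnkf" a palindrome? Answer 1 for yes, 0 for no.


Input: fknddnkf
Reversed: fknddnkf
  Compare pos 0 ('f') with pos 7 ('f'): match
  Compare pos 1 ('k') with pos 6 ('k'): match
  Compare pos 2 ('n') with pos 5 ('n'): match
  Compare pos 3 ('d') with pos 4 ('d'): match
Result: palindrome

1


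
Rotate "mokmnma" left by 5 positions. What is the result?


Input: "mokmnma", rotate left by 5
First 5 characters: "mokmn"
Remaining characters: "ma"
Concatenate remaining + first: "ma" + "mokmn" = "mamokmn"

mamokmn


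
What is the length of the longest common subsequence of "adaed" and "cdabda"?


LCS of "adaed" and "cdabda"
DP table:
           c    d    a    b    d    a
      0    0    0    0    0    0    0
  a   0    0    0    1    1    1    1
  d   0    0    1    1    1    2    2
  a   0    0    1    2    2    2    3
  e   0    0    1    2    2    2    3
  d   0    0    1    2    2    3    3
LCS length = dp[5][6] = 3

3


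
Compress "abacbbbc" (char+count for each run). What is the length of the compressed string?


Input: abacbbbc
Runs:
  'a' x 1 => "a1"
  'b' x 1 => "b1"
  'a' x 1 => "a1"
  'c' x 1 => "c1"
  'b' x 3 => "b3"
  'c' x 1 => "c1"
Compressed: "a1b1a1c1b3c1"
Compressed length: 12

12


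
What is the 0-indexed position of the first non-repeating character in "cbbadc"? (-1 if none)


Input: cbbadc
Character frequencies:
  'a': 1
  'b': 2
  'c': 2
  'd': 1
Scanning left to right for freq == 1:
  Position 0 ('c'): freq=2, skip
  Position 1 ('b'): freq=2, skip
  Position 2 ('b'): freq=2, skip
  Position 3 ('a'): unique! => answer = 3

3


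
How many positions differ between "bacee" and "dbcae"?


Comparing "bacee" and "dbcae" position by position:
  Position 0: 'b' vs 'd' => DIFFER
  Position 1: 'a' vs 'b' => DIFFER
  Position 2: 'c' vs 'c' => same
  Position 3: 'e' vs 'a' => DIFFER
  Position 4: 'e' vs 'e' => same
Positions that differ: 3

3


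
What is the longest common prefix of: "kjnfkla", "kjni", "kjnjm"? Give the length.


Words: kjnfkla, kjni, kjnjm
  Position 0: all 'k' => match
  Position 1: all 'j' => match
  Position 2: all 'n' => match
  Position 3: ('f', 'i', 'j') => mismatch, stop
LCP = "kjn" (length 3)

3


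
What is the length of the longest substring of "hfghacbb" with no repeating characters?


Input: "hfghacbb"
Sliding window (track last position of each char):
  Position 0 ('h'): window [0,0] length 1 -- new best
  Position 1 ('f'): window [0,1] length 2 -- new best
  Position 2 ('g'): window [0,2] length 3 -- new best
  Position 3 ('h'): repeat (last at 0), move window start to 1
  Position 3 ('h'): window [1,3] length 3
  Position 4 ('a'): window [1,4] length 4 -- new best
  Position 5 ('c'): window [1,5] length 5 -- new best
  Position 6 ('b'): window [1,6] length 6 -- new best
  Position 7 ('b'): repeat (last at 6), move window start to 7
  Position 7 ('b'): window [7,7] length 1
Longest substring with no repeats: "fghacb" with length 6

6


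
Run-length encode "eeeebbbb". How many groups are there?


Input: eeeebbbb
Scanning for consecutive runs:
  Group 1: 'e' x 4 (positions 0-3)
  Group 2: 'b' x 4 (positions 4-7)
Total groups: 2

2


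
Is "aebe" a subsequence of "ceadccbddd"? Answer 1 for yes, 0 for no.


Check if "aebe" is a subsequence of "ceadccbddd"
Greedy scan:
  Position 0 ('c'): no match needed
  Position 1 ('e'): no match needed
  Position 2 ('a'): matches sub[0] = 'a'
  Position 3 ('d'): no match needed
  Position 4 ('c'): no match needed
  Position 5 ('c'): no match needed
  Position 6 ('b'): no match needed
  Position 7 ('d'): no match needed
  Position 8 ('d'): no match needed
  Position 9 ('d'): no match needed
Only matched 1/4 characters => not a subsequence

0


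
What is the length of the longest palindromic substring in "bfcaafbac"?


Input: "bfcaafbac"
Checking substrings for palindromes:
  [3:5] "aa" (len 2) => palindrome
Longest palindromic substring: "aa" with length 2

2


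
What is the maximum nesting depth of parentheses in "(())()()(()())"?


Input: "(())()()(()())"
Tracking depth:
  Position 0 '(': depth becomes 1
  Position 1 '(': depth becomes 2
  Position 2 ')': depth becomes 1
  Position 3 ')': depth becomes 0
  Position 4 '(': depth becomes 1
  Position 5 ')': depth becomes 0
  Position 6 '(': depth becomes 1
  Position 7 ')': depth becomes 0
  Position 8 '(': depth becomes 1
  Position 9 '(': depth becomes 2
  Position 10 ')': depth becomes 1
  Position 11 '(': depth becomes 2
  Position 12 ')': depth becomes 1
  Position 13 ')': depth becomes 0
Maximum depth reached: 2

2


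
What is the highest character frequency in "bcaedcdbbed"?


Input: bcaedcdbbed
Character counts:
  'a': 1
  'b': 3
  'c': 2
  'd': 3
  'e': 2
Maximum frequency: 3

3


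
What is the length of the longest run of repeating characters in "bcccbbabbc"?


Input: "bcccbbabbc"
Scanning for longest run:
  Position 1 ('c'): new char, reset run to 1
  Position 2 ('c'): continues run of 'c', length=2
  Position 3 ('c'): continues run of 'c', length=3
  Position 4 ('b'): new char, reset run to 1
  Position 5 ('b'): continues run of 'b', length=2
  Position 6 ('a'): new char, reset run to 1
  Position 7 ('b'): new char, reset run to 1
  Position 8 ('b'): continues run of 'b', length=2
  Position 9 ('c'): new char, reset run to 1
Longest run: 'c' with length 3

3


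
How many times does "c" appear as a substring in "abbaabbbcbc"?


Searching for "c" in "abbaabbbcbc"
Scanning each position:
  Position 0: "a" => no
  Position 1: "b" => no
  Position 2: "b" => no
  Position 3: "a" => no
  Position 4: "a" => no
  Position 5: "b" => no
  Position 6: "b" => no
  Position 7: "b" => no
  Position 8: "c" => MATCH
  Position 9: "b" => no
  Position 10: "c" => MATCH
Total occurrences: 2

2


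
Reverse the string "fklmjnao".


Input: fklmjnao
Reading characters right to left:
  Position 7: 'o'
  Position 6: 'a'
  Position 5: 'n'
  Position 4: 'j'
  Position 3: 'm'
  Position 2: 'l'
  Position 1: 'k'
  Position 0: 'f'
Reversed: oanjmlkf

oanjmlkf


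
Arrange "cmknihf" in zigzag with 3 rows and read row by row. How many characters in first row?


Zigzag "cmknihf" into 3 rows:
Placing characters:
  'c' => row 0
  'm' => row 1
  'k' => row 2
  'n' => row 1
  'i' => row 0
  'h' => row 1
  'f' => row 2
Rows:
  Row 0: "ci"
  Row 1: "mnh"
  Row 2: "kf"
First row length: 2

2
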